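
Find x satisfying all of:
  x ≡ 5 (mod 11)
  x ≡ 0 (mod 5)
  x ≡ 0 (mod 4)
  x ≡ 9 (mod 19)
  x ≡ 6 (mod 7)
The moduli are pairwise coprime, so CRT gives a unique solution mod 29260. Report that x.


Product of moduli M = 11 · 5 · 4 · 19 · 7 = 29260.
Merge one congruence at a time:
  Start: x ≡ 5 (mod 11).
  Combine with x ≡ 0 (mod 5); new modulus lcm = 55.
    Write x = 5 + 11·t and substitute into x ≡ 0 (mod 5): 11·t ≡ 0 − 5 = -5 (mod 5).
    Reduce coefficients mod 5: 1·t ≡ 0 (mod 5).
    So t ≡ 0 (mod 5).
    Then x = 5 + 11·0 = 5, valid modulo lcm(11, 5) = 55: x ≡ 5 (mod 55).
  Combine with x ≡ 0 (mod 4); new modulus lcm = 220.
    Write x = 5 + 55·t and substitute into x ≡ 0 (mod 4): 55·t ≡ 0 − 5 = -5 (mod 4).
    Reduce coefficients mod 4: 3·t ≡ 3 (mod 4).
    The inverse of 3 mod 4 is 3 (since 3·3 = 9 = 2·4 + 1), so t ≡ 3·3 = 9 ≡ 1 (mod 4).
    Then x = 5 + 55·1 = 60, valid modulo lcm(55, 4) = 220: x ≡ 60 (mod 220).
  Combine with x ≡ 9 (mod 19); new modulus lcm = 4180.
    Write x = 60 + 220·t and substitute into x ≡ 9 (mod 19): 220·t ≡ 9 − 60 = -51 (mod 19).
    Reduce coefficients mod 19: 11·t ≡ 6 (mod 19).
    The inverse of 11 mod 19 is 7 (since 11·7 = 77 = 4·19 + 1), so t ≡ 7·6 = 42 ≡ 4 (mod 19).
    Then x = 60 + 220·4 = 940, valid modulo lcm(220, 19) = 4180: x ≡ 940 (mod 4180).
  Combine with x ≡ 6 (mod 7); new modulus lcm = 29260.
    Write x = 940 + 4180·t and substitute into x ≡ 6 (mod 7): 4180·t ≡ 6 − 940 = -934 (mod 7).
    Reduce coefficients mod 7: 1·t ≡ 4 (mod 7).
    So t ≡ 4 (mod 7).
    Then x = 940 + 4180·4 = 17660, valid modulo lcm(4180, 7) = 29260: x ≡ 17660 (mod 29260).
Verify against each original: 17660 mod 11 = 5, 17660 mod 5 = 0, 17660 mod 4 = 0, 17660 mod 19 = 9, 17660 mod 7 = 6.

x ≡ 17660 (mod 29260).


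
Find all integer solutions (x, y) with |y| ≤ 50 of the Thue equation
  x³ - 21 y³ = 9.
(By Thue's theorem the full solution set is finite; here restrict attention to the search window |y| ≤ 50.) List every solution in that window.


The equation is x³ - 21y³ = 9. For fixed y, x³ = 21·y³ + 9, so a solution requires the RHS to be a perfect cube.
Strategy: iterate y from -50 to 50, compute RHS = 21·y³ + 9, and check whether it is a (positive or negative) perfect cube.
Check small values of y:
  y = 0: RHS = 9 is not a perfect cube.
  y = 1: RHS = 30 is not a perfect cube.
  y = -1: RHS = -12 is not a perfect cube.
  y = 2: RHS = 177 is not a perfect cube.
  y = -2: RHS = -159 is not a perfect cube.
  y = 3: RHS = 576 is not a perfect cube.
  y = -3: RHS = -558 is not a perfect cube.
Continuing the search up to |y| = 50 finds no solutions either.
No (x, y) in the scanned range satisfies the equation.

No integer solutions with |y| ≤ 50.


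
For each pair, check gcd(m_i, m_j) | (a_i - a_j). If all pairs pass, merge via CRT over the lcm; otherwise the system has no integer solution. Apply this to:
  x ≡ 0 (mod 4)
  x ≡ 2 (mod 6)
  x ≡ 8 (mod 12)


Moduli 4, 6, 12 are not pairwise coprime, so CRT works modulo lcm(m_i) when all pairwise compatibility conditions hold.
Pairwise compatibility: gcd(m_i, m_j) must divide a_i - a_j for every pair.
Merge one congruence at a time:
  Start: x ≡ 0 (mod 4).
  Combine with x ≡ 2 (mod 6): gcd(4, 6) = 2; 2 - 0 = 2, which IS divisible by 2, so compatible.
    Write x = 0 + 4·t and substitute into x ≡ 2 (mod 6): 4·t ≡ 2 − 0 = 2 (mod 6).
    Divide the congruence (and modulus) by g = 2: 2·t ≡ 1 (mod 3).
    The inverse of 2 mod 3 is 2 (since 2·2 = 4 = 1·3 + 1), so t ≡ 2·1 = 2 ≡ 2 (mod 3).
    Then x = 0 + 4·2 = 8, valid modulo lcm(4, 6) = 12: x ≡ 8 (mod 12).
  Combine with x ≡ 8 (mod 12): gcd(12, 12) = 12; 8 - 8 = 0, which IS divisible by 12, so compatible.
    Write x = 8 + 12·t and substitute into x ≡ 8 (mod 12): 12·t ≡ 8 − 8 = 0 (mod 12).
    Divide the congruence (and modulus) by g = 12: 1·t ≡ 0 (mod 1).
    Modulo 1 every t works; take t = 0.
    Then x = 8 + 12·0 = 8, valid modulo lcm(12, 12) = 12: x ≡ 8 (mod 12).
Verify: 8 mod 4 = 0, 8 mod 6 = 2, 8 mod 12 = 8.

x ≡ 8 (mod 12).


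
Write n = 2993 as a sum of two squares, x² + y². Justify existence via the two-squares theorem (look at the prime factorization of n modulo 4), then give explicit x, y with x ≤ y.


Step 1: Factor n = 2993 = 41 · 73.
Step 2: Check the mod-4 condition on each prime factor: 41 ≡ 1 (mod 4), exponent 1; 73 ≡ 1 (mod 4), exponent 1.
All primes ≡ 3 (mod 4) appear to even exponent (or don't appear), so by the two-squares theorem n IS expressible as a sum of two squares.
Step 3: Build a representation. Here n = 41 · 73 is a product of primes ≡ 1 (mod 4). Each prime p ≡ 1 (mod 4) is itself a sum of two squares; find a² by testing p − a² for a perfect square:
  41: 41 − 1² = 40, 41 − 2² = 37, 41 − 3² = 32, 41 − 4² = 25 = 5² ⇒ 41 = 4² + 5².
  73: 73 − 1² = 72, 73 − 2² = 69, 73 − 3² = 64 = 8² ⇒ 73 = 3² + 8².
  Combine using the Brahmagupta–Fibonacci identity (a² + b²)(c² + d²) = (ac − bd)² + (ad + bc)² = (ac + bd)² + (ad − bc)²:
  41 · 73 = 2993: from (4² + 5²)(3² + 8²), take (4·3 − 5·8, 4·8 + 5·3) = (12 − 40, 32 + 15) = (-28, 47); dropping signs (only squares matter) gives (28, 47); check 28² + 47² = 784 + 2209 = 2993 ✓.
Step 4: Order so x ≤ y and verify: 28² + 47² = 784 + 2209 = 2993 = n. ✓

n = 2993 = 28² + 47² (one valid representation with x ≤ y).


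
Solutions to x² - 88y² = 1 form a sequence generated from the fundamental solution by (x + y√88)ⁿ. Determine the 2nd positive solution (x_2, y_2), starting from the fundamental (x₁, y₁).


Step 1: Find the fundamental solution (x₁, y₁) of x² - 88y² = 1.
  Expand √88 as a continued fraction. a₀ = ⌊√88⌋ = 9; iterate m_{k+1} = d_k·a_k − m_k, d_{k+1} = (88 − m_{k+1}²)/d_k, a_{k+1} = ⌊(a₀ + m_{k+1})/d_{k+1}⌋ (starting m₀ = 0, d₀ = 1), with convergents p_k = a_k·p_{k-1} + p_{k-2}, q_k = a_k·q_{k-1} + q_{k-2} (p₋₁ = 1, q₋₁ = 0):
  k = 0: a₀ = 9; p₀/q₀ = 9/1; p₀² − 88·q₀² = 81 − 88 = -7.
  k = 1: m = 9, d = 7, a = ⌊(9 + 9)/7⌋ = 2; p/q = (2·9 + 1)/(2·1 + 0) = 19/2; p² − 88·q² = 361 − 352 = 9.
  k = 2: m = 5, d = 9, a = ⌊(9 + 5)/9⌋ = 1; p/q = (1·19 + 9)/(1·2 + 1) = 28/3; p² − 88·q² = 784 − 792 = -8.
  k = 3: m = 4, d = 8, a = ⌊(9 + 4)/8⌋ = 1; p/q = (1·28 + 19)/(1·3 + 2) = 47/5; p² − 88·q² = 2209 − 2200 = 9.
  k = 4: m = 4, d = 9, a = ⌊(9 + 4)/9⌋ = 1; p/q = (1·47 + 28)/(1·5 + 3) = 75/8; p² − 88·q² = 5625 − 5632 = -7.
  k = 5: m = 5, d = 7, a = ⌊(9 + 5)/7⌋ = 2; p/q = (2·75 + 47)/(2·8 + 5) = 197/21; p² − 88·q² = 38809 − 38808 = 1.
  The first convergent with p² − 88·q² = 1 gives the fundamental solution (x₁, y₁) = (197, 21).
Step 2: Apply the recurrence (x_{n+1}, y_{n+1}) = (x₁x_n + 88y₁y_n, x₁y_n + y₁x_n) repeatedly.
  From (x_1, y_1) = (197, 21): x_2 = 197·197 + 88·21·21 = 77617; y_2 = 197·21 + 21·197 = 8274.
Step 3: Verify x_2² - 88·y_2² = 6024398689 - 6024398688 = 1 (should be 1). ✓

(x_1, y_1) = (197, 21); (x_2, y_2) = (77617, 8274).


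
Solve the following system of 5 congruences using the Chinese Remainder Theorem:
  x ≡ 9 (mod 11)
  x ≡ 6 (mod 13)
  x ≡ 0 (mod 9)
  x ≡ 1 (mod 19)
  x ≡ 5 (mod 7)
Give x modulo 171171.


Product of moduli M = 11 · 13 · 9 · 19 · 7 = 171171.
Merge one congruence at a time:
  Start: x ≡ 9 (mod 11).
  Combine with x ≡ 6 (mod 13); new modulus lcm = 143.
    Write x = 9 + 11·t and substitute into x ≡ 6 (mod 13): 11·t ≡ 6 − 9 = -3 (mod 13).
    Reduce coefficients mod 13: 11·t ≡ 10 (mod 13).
    The inverse of 11 mod 13 is 6 (since 11·6 = 66 = 5·13 + 1), so t ≡ 6·10 = 60 ≡ 8 (mod 13).
    Then x = 9 + 11·8 = 97, valid modulo lcm(11, 13) = 143: x ≡ 97 (mod 143).
  Combine with x ≡ 0 (mod 9); new modulus lcm = 1287.
    Write x = 97 + 143·t and substitute into x ≡ 0 (mod 9): 143·t ≡ 0 − 97 = -97 (mod 9).
    Reduce coefficients mod 9: 8·t ≡ 2 (mod 9).
    The inverse of 8 mod 9 is 8 (since 8·8 = 64 = 7·9 + 1), so t ≡ 8·2 = 16 ≡ 7 (mod 9).
    Then x = 97 + 143·7 = 1098, valid modulo lcm(143, 9) = 1287: x ≡ 1098 (mod 1287).
  Combine with x ≡ 1 (mod 19); new modulus lcm = 24453.
    Write x = 1098 + 1287·t and substitute into x ≡ 1 (mod 19): 1287·t ≡ 1 − 1098 = -1097 (mod 19).
    Reduce coefficients mod 19: 14·t ≡ 5 (mod 19).
    The inverse of 14 mod 19 is 15 (since 14·15 = 210 = 11·19 + 1), so t ≡ 15·5 = 75 ≡ 18 (mod 19).
    Then x = 1098 + 1287·18 = 24264, valid modulo lcm(1287, 19) = 24453: x ≡ 24264 (mod 24453).
  Combine with x ≡ 5 (mod 7); new modulus lcm = 171171.
    Write x = 24264 + 24453·t and substitute into x ≡ 5 (mod 7): 24453·t ≡ 5 − 24264 = -24259 (mod 7).
    Reduce coefficients mod 7: 2·t ≡ 3 (mod 7).
    The inverse of 2 mod 7 is 4 (since 2·4 = 8 = 1·7 + 1), so t ≡ 4·3 = 12 ≡ 5 (mod 7).
    Then x = 24264 + 24453·5 = 146529, valid modulo lcm(24453, 7) = 171171: x ≡ 146529 (mod 171171).
Verify against each original: 146529 mod 11 = 9, 146529 mod 13 = 6, 146529 mod 9 = 0, 146529 mod 19 = 1, 146529 mod 7 = 5.

x ≡ 146529 (mod 171171).


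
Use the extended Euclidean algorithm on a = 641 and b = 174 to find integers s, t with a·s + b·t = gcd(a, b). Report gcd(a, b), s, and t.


Euclidean algorithm on (641, 174) — divide until remainder is 0:
  641 = 3 · 174 + 119
  174 = 1 · 119 + 55
  119 = 2 · 55 + 9
  55 = 6 · 9 + 1
  9 = 9 · 1 + 0
gcd(641, 174) = 1.
Track Bezout coefficients alongside the remainders: start with r₀ = 641 = a·1 + b·0 (s = 1, t = 0) and r₁ = 174 = a·0 + b·1 (s = 0, t = 1); each new remainder r_{k+1} = r_{k-1} − q_k·r_k inherits s_{k+1} = s_{k-1} − q_k·s_k, t_{k+1} = t_{k-1} − q_k·t_k, so r_k = a·s_k + b·t_k at every step:
  q = 3: r = 119, s = 1 − 3·0 = 1, t = 0 − 3·1 = -3  (check: 641·1 + 174·(-3) = 119)
  q = 1: r = 55, s = 0 − 1·1 = -1, t = 1 − 1·(-3) = 4  (check: 641·(-1) + 174·4 = 55)
  q = 2: r = 9, s = 1 − 2·(-1) = 3, t = -3 − 2·4 = -11  (check: 641·3 + 174·(-11) = 9)
  q = 6: r = 1, s = -1 − 6·3 = -19, t = 4 − 6·(-11) = 70  (check: 641·(-19) + 174·70 = 1)
The row with r = 1 (the gcd) gives the Bezout coefficients s = -19, t = 70.
Result: 641 · (-19) + 174 · (70) = 1.

gcd(641, 174) = 1; s = -19, t = 70 (check: 641·(-19) + 174·70 = 1).


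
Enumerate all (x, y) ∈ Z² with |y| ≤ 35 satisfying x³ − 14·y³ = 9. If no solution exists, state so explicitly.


The equation is x³ - 14y³ = 9. For fixed y, x³ = 14·y³ + 9, so a solution requires the RHS to be a perfect cube.
Strategy: iterate y from -35 to 35, compute RHS = 14·y³ + 9, and check whether it is a (positive or negative) perfect cube.
Check small values of y:
  y = 0: RHS = 9 is not a perfect cube.
  y = 1: RHS = 23 is not a perfect cube.
  y = -1: RHS = -5 is not a perfect cube.
  y = 2: RHS = 121 is not a perfect cube.
  y = -2: RHS = -103 is not a perfect cube.
  y = 3: RHS = 387 is not a perfect cube.
  y = -3: RHS = -369 is not a perfect cube.
Continuing the search up to |y| = 35 finds no solutions either.
No (x, y) in the scanned range satisfies the equation.

No integer solutions with |y| ≤ 35.


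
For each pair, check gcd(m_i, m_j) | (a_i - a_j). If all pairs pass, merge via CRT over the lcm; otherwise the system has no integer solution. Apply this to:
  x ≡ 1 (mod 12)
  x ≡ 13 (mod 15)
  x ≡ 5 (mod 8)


Moduli 12, 15, 8 are not pairwise coprime, so CRT works modulo lcm(m_i) when all pairwise compatibility conditions hold.
Pairwise compatibility: gcd(m_i, m_j) must divide a_i - a_j for every pair.
Merge one congruence at a time:
  Start: x ≡ 1 (mod 12).
  Combine with x ≡ 13 (mod 15): gcd(12, 15) = 3; 13 - 1 = 12, which IS divisible by 3, so compatible.
    Write x = 1 + 12·t and substitute into x ≡ 13 (mod 15): 12·t ≡ 13 − 1 = 12 (mod 15).
    Divide the congruence (and modulus) by g = 3: 4·t ≡ 4 (mod 5).
    The inverse of 4 mod 5 is 4 (since 4·4 = 16 = 3·5 + 1), so t ≡ 4·4 = 16 ≡ 1 (mod 5).
    Then x = 1 + 12·1 = 13, valid modulo lcm(12, 15) = 60: x ≡ 13 (mod 60).
  Combine with x ≡ 5 (mod 8): gcd(60, 8) = 4; 5 - 13 = -8, which IS divisible by 4, so compatible.
    Write x = 13 + 60·t and substitute into x ≡ 5 (mod 8): 60·t ≡ 5 − 13 = -8 (mod 8).
    Divide the congruence (and modulus) by g = 4: 15·t ≡ -2 (mod 2).
    Reduce coefficients mod 2: 1·t ≡ 0 (mod 2).
    So t ≡ 0 (mod 2).
    Then x = 13 + 60·0 = 13, valid modulo lcm(60, 8) = 120: x ≡ 13 (mod 120).
Verify: 13 mod 12 = 1, 13 mod 15 = 13, 13 mod 8 = 5.

x ≡ 13 (mod 120).


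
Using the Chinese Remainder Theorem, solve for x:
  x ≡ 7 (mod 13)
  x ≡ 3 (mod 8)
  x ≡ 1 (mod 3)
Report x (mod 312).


Moduli 13, 8, 3 are pairwise coprime; by CRT there is a unique solution modulo M = 13 · 8 · 3 = 312.
Solve pairwise, accumulating the modulus:
  Start with x ≡ 7 (mod 13).
  Combine with x ≡ 3 (mod 8): since gcd(13, 8) = 1, we get a unique residue mod 104.
    Write x = 7 + 13·t and substitute into x ≡ 3 (mod 8): 13·t ≡ 3 − 7 = -4 (mod 8).
    Reduce coefficients mod 8: 5·t ≡ 4 (mod 8).
    The inverse of 5 mod 8 is 5 (since 5·5 = 25 = 3·8 + 1), so t ≡ 5·4 = 20 ≡ 4 (mod 8).
    Then x = 7 + 13·4 = 59, valid modulo lcm(13, 8) = 104: x ≡ 59 (mod 104).
  Combine with x ≡ 1 (mod 3): since gcd(104, 3) = 1, we get a unique residue mod 312.
    Write x = 59 + 104·t and substitute into x ≡ 1 (mod 3): 104·t ≡ 1 − 59 = -58 (mod 3).
    Reduce coefficients mod 3: 2·t ≡ 2 (mod 3).
    The inverse of 2 mod 3 is 2 (since 2·2 = 4 = 1·3 + 1), so t ≡ 2·2 = 4 ≡ 1 (mod 3).
    Then x = 59 + 104·1 = 163, valid modulo lcm(104, 3) = 312: x ≡ 163 (mod 312).
Verify: 163 mod 13 = 7 ✓, 163 mod 8 = 3 ✓, 163 mod 3 = 1 ✓.

x ≡ 163 (mod 312).


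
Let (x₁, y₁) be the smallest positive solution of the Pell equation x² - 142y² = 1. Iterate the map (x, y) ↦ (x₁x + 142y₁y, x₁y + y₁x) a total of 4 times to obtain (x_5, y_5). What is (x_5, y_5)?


Step 1: Find the fundamental solution (x₁, y₁) of x² - 142y² = 1.
  Expand √142 as a continued fraction. a₀ = ⌊√142⌋ = 11; iterate m_{k+1} = d_k·a_k − m_k, d_{k+1} = (142 − m_{k+1}²)/d_k, a_{k+1} = ⌊(a₀ + m_{k+1})/d_{k+1}⌋ (starting m₀ = 0, d₀ = 1), with convergents p_k = a_k·p_{k-1} + p_{k-2}, q_k = a_k·q_{k-1} + q_{k-2} (p₋₁ = 1, q₋₁ = 0):
  k = 0: a₀ = 11; p₀/q₀ = 11/1; p₀² − 142·q₀² = 121 − 142 = -21.
  k = 1: m = 11, d = 21, a = ⌊(11 + 11)/21⌋ = 1; p/q = (1·11 + 1)/(1·1 + 0) = 12/1; p² − 142·q² = 144 − 142 = 2.
  k = 2: m = 10, d = 2, a = ⌊(11 + 10)/2⌋ = 10; p/q = (10·12 + 11)/(10·1 + 1) = 131/11; p² − 142·q² = 17161 − 17182 = -21.
  k = 3: m = 10, d = 21, a = ⌊(11 + 10)/21⌋ = 1; p/q = (1·131 + 12)/(1·11 + 1) = 143/12; p² − 142·q² = 20449 − 20448 = 1.
  The first convergent with p² − 142·q² = 1 gives the fundamental solution (x₁, y₁) = (143, 12).
Step 2: Apply the recurrence (x_{n+1}, y_{n+1}) = (x₁x_n + 142y₁y_n, x₁y_n + y₁x_n) repeatedly.
  From (x_1, y_1) = (143, 12): x_2 = 143·143 + 142·12·12 = 40897; y_2 = 143·12 + 12·143 = 3432.
  From (x_2, y_2) = (40897, 3432): x_3 = 143·40897 + 142·12·3432 = 11696399; y_3 = 143·3432 + 12·40897 = 981540.
  From (x_3, y_3) = (11696399, 981540): x_4 = 143·11696399 + 142·12·981540 = 3345129217; y_4 = 143·981540 + 12·11696399 = 280717008.
  From (x_4, y_4) = (3345129217, 280717008): x_5 = 143·3345129217 + 142·12·280717008 = 956695259663; y_5 = 143·280717008 + 12·3345129217 = 80284082748.
Step 3: Verify x_5² - 142·y_5² = 915265819861654994873569 - 915265819861654994873568 = 1 (should be 1). ✓

(x_1, y_1) = (143, 12); (x_5, y_5) = (956695259663, 80284082748).


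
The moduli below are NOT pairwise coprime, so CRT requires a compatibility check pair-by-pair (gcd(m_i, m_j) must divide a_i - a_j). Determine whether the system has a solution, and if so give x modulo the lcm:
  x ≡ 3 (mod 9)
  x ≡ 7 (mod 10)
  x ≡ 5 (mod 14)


Moduli 9, 10, 14 are not pairwise coprime, so CRT works modulo lcm(m_i) when all pairwise compatibility conditions hold.
Pairwise compatibility: gcd(m_i, m_j) must divide a_i - a_j for every pair.
Merge one congruence at a time:
  Start: x ≡ 3 (mod 9).
  Combine with x ≡ 7 (mod 10): gcd(9, 10) = 1; 7 - 3 = 4, which IS divisible by 1, so compatible.
    Write x = 3 + 9·t and substitute into x ≡ 7 (mod 10): 9·t ≡ 7 − 3 = 4 (mod 10).
    The inverse of 9 mod 10 is 9 (since 9·9 = 81 = 8·10 + 1), so t ≡ 9·4 = 36 ≡ 6 (mod 10).
    Then x = 3 + 9·6 = 57, valid modulo lcm(9, 10) = 90: x ≡ 57 (mod 90).
  Combine with x ≡ 5 (mod 14): gcd(90, 14) = 2; 5 - 57 = -52, which IS divisible by 2, so compatible.
    Write x = 57 + 90·t and substitute into x ≡ 5 (mod 14): 90·t ≡ 5 − 57 = -52 (mod 14).
    Divide the congruence (and modulus) by g = 2: 45·t ≡ -26 (mod 7).
    Reduce coefficients mod 7: 3·t ≡ 2 (mod 7).
    The inverse of 3 mod 7 is 5 (since 3·5 = 15 = 2·7 + 1), so t ≡ 5·2 = 10 ≡ 3 (mod 7).
    Then x = 57 + 90·3 = 327, valid modulo lcm(90, 14) = 630: x ≡ 327 (mod 630).
Verify: 327 mod 9 = 3, 327 mod 10 = 7, 327 mod 14 = 5.

x ≡ 327 (mod 630).


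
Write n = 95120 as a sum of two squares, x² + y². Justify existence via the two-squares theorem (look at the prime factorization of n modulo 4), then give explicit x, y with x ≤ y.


Step 1: Factor n = 95120 = 2^4 · 5 · 29 · 41.
Step 2: Check the mod-4 condition on each prime factor: 2 = 2 (special); 5 ≡ 1 (mod 4), exponent 1; 29 ≡ 1 (mod 4), exponent 1; 41 ≡ 1 (mod 4), exponent 1.
All primes ≡ 3 (mod 4) appear to even exponent (or don't appear), so by the two-squares theorem n IS expressible as a sum of two squares.
Step 3: Build a representation. Group n = k² · m with k = 4 and m = 5 · 29 · 41 = 5945 (a product of primes ≡ 1 (mod 4)); a representation of m scales to one of n via (k·x)² + (k·y)² = k²(x² + y²). Each prime p ≡ 1 (mod 4) is itself a sum of two squares; find a² by testing p − a² for a perfect square:
  5: 5 − 1² = 4 = 2² ⇒ 5 = 1² + 2².
  29: 29 − 1² = 28, 29 − 2² = 25 = 5² ⇒ 29 = 2² + 5².
  41: 41 − 1² = 40, 41 − 2² = 37, 41 − 3² = 32, 41 − 4² = 25 = 5² ⇒ 41 = 4² + 5².
  Combine using the Brahmagupta–Fibonacci identity (a² + b²)(c² + d²) = (ac − bd)² + (ad + bc)² = (ac + bd)² + (ad − bc)²:
  5 · 29 = 145: from (1² + 2²)(2² + 5²), take (1·2 − 2·5, 1·5 + 2·2) = (2 − 10, 5 + 4) = (-8, 9); dropping signs (only squares matter) gives (8, 9); check 8² + 9² = 64 + 81 = 145 ✓.
  145 · 41 = 5945: from (8² + 9²)(4² + 5²), take (8·4 − 9·5, 8·5 + 9·4) = (32 − 45, 40 + 36) = (-13, 76); dropping signs (only squares matter) gives (13, 76); check 13² + 76² = 169 + 5776 = 5945 ✓.
  Scale by k = 4: (4·13, 4·76) = (52, 304).
Step 4: Order so x ≤ y and verify: 52² + 304² = 2704 + 92416 = 95120 = n. ✓

n = 95120 = 52² + 304² (one valid representation with x ≤ y).


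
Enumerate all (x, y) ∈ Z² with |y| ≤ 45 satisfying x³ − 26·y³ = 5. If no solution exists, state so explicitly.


The equation is x³ - 26y³ = 5. For fixed y, x³ = 26·y³ + 5, so a solution requires the RHS to be a perfect cube.
Strategy: iterate y from -45 to 45, compute RHS = 26·y³ + 5, and check whether it is a (positive or negative) perfect cube.
Check small values of y:
  y = 0: RHS = 5 is not a perfect cube.
  y = 1: RHS = 31 is not a perfect cube.
  y = -1: RHS = -21 is not a perfect cube.
  y = 2: RHS = 213 is not a perfect cube.
  y = -2: RHS = -203 is not a perfect cube.
  y = 3: RHS = 707 is not a perfect cube.
  y = -3: RHS = -697 is not a perfect cube.
Continuing the search up to |y| = 45 finds no solutions either.
No (x, y) in the scanned range satisfies the equation.

No integer solutions with |y| ≤ 45.


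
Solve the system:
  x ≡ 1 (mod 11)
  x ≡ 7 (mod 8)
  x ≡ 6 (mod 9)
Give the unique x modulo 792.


Moduli 11, 8, 9 are pairwise coprime; by CRT there is a unique solution modulo M = 11 · 8 · 9 = 792.
Solve pairwise, accumulating the modulus:
  Start with x ≡ 1 (mod 11).
  Combine with x ≡ 7 (mod 8): since gcd(11, 8) = 1, we get a unique residue mod 88.
    Write x = 1 + 11·t and substitute into x ≡ 7 (mod 8): 11·t ≡ 7 − 1 = 6 (mod 8).
    Reduce coefficients mod 8: 3·t ≡ 6 (mod 8).
    The inverse of 3 mod 8 is 3 (since 3·3 = 9 = 1·8 + 1), so t ≡ 3·6 = 18 ≡ 2 (mod 8).
    Then x = 1 + 11·2 = 23, valid modulo lcm(11, 8) = 88: x ≡ 23 (mod 88).
  Combine with x ≡ 6 (mod 9): since gcd(88, 9) = 1, we get a unique residue mod 792.
    Write x = 23 + 88·t and substitute into x ≡ 6 (mod 9): 88·t ≡ 6 − 23 = -17 (mod 9).
    Reduce coefficients mod 9: 7·t ≡ 1 (mod 9).
    The inverse of 7 mod 9 is 4 (since 7·4 = 28 = 3·9 + 1), so t ≡ 4·1 = 4 ≡ 4 (mod 9).
    Then x = 23 + 88·4 = 375, valid modulo lcm(88, 9) = 792: x ≡ 375 (mod 792).
Verify: 375 mod 11 = 1 ✓, 375 mod 8 = 7 ✓, 375 mod 9 = 6 ✓.

x ≡ 375 (mod 792).


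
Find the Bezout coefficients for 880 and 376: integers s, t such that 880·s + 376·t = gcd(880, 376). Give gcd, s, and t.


Euclidean algorithm on (880, 376) — divide until remainder is 0:
  880 = 2 · 376 + 128
  376 = 2 · 128 + 120
  128 = 1 · 120 + 8
  120 = 15 · 8 + 0
gcd(880, 376) = 8.
Track Bezout coefficients alongside the remainders: start with r₀ = 880 = a·1 + b·0 (s = 1, t = 0) and r₁ = 376 = a·0 + b·1 (s = 0, t = 1); each new remainder r_{k+1} = r_{k-1} − q_k·r_k inherits s_{k+1} = s_{k-1} − q_k·s_k, t_{k+1} = t_{k-1} − q_k·t_k, so r_k = a·s_k + b·t_k at every step:
  q = 2: r = 128, s = 1 − 2·0 = 1, t = 0 − 2·1 = -2  (check: 880·1 + 376·(-2) = 128)
  q = 2: r = 120, s = 0 − 2·1 = -2, t = 1 − 2·(-2) = 5  (check: 880·(-2) + 376·5 = 120)
  q = 1: r = 8, s = 1 − 1·(-2) = 3, t = -2 − 1·5 = -7  (check: 880·3 + 376·(-7) = 8)
The row with r = 8 (the gcd) gives the Bezout coefficients s = 3, t = -7.
Result: 880 · (3) + 376 · (-7) = 8.

gcd(880, 376) = 8; s = 3, t = -7 (check: 880·3 + 376·(-7) = 8).


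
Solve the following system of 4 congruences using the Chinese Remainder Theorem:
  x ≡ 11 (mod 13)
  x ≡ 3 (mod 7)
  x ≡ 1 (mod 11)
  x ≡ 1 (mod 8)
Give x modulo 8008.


Product of moduli M = 13 · 7 · 11 · 8 = 8008.
Merge one congruence at a time:
  Start: x ≡ 11 (mod 13).
  Combine with x ≡ 3 (mod 7); new modulus lcm = 91.
    Write x = 11 + 13·t and substitute into x ≡ 3 (mod 7): 13·t ≡ 3 − 11 = -8 (mod 7).
    Reduce coefficients mod 7: 6·t ≡ 6 (mod 7).
    The inverse of 6 mod 7 is 6 (since 6·6 = 36 = 5·7 + 1), so t ≡ 6·6 = 36 ≡ 1 (mod 7).
    Then x = 11 + 13·1 = 24, valid modulo lcm(13, 7) = 91: x ≡ 24 (mod 91).
  Combine with x ≡ 1 (mod 11); new modulus lcm = 1001.
    Write x = 24 + 91·t and substitute into x ≡ 1 (mod 11): 91·t ≡ 1 − 24 = -23 (mod 11).
    Reduce coefficients mod 11: 3·t ≡ 10 (mod 11).
    The inverse of 3 mod 11 is 4 (since 3·4 = 12 = 1·11 + 1), so t ≡ 4·10 = 40 ≡ 7 (mod 11).
    Then x = 24 + 91·7 = 661, valid modulo lcm(91, 11) = 1001: x ≡ 661 (mod 1001).
  Combine with x ≡ 1 (mod 8); new modulus lcm = 8008.
    Write x = 661 + 1001·t and substitute into x ≡ 1 (mod 8): 1001·t ≡ 1 − 661 = -660 (mod 8).
    Reduce coefficients mod 8: 1·t ≡ 4 (mod 8).
    So t ≡ 4 (mod 8).
    Then x = 661 + 1001·4 = 4665, valid modulo lcm(1001, 8) = 8008: x ≡ 4665 (mod 8008).
Verify against each original: 4665 mod 13 = 11, 4665 mod 7 = 3, 4665 mod 11 = 1, 4665 mod 8 = 1.

x ≡ 4665 (mod 8008).


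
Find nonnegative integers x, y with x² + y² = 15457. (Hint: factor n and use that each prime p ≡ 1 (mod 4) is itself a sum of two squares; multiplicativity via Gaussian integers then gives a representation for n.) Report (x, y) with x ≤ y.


Step 1: Factor n = 15457 = 13 · 29 · 41.
Step 2: Check the mod-4 condition on each prime factor: 13 ≡ 1 (mod 4), exponent 1; 29 ≡ 1 (mod 4), exponent 1; 41 ≡ 1 (mod 4), exponent 1.
All primes ≡ 3 (mod 4) appear to even exponent (or don't appear), so by the two-squares theorem n IS expressible as a sum of two squares.
Step 3: Build a representation. Here n = 13 · 29 · 41 is a product of primes ≡ 1 (mod 4). Each prime p ≡ 1 (mod 4) is itself a sum of two squares; find a² by testing p − a² for a perfect square:
  13: 13 − 1² = 12, 13 − 2² = 9 = 3² ⇒ 13 = 2² + 3².
  29: 29 − 1² = 28, 29 − 2² = 25 = 5² ⇒ 29 = 2² + 5².
  41: 41 − 1² = 40, 41 − 2² = 37, 41 − 3² = 32, 41 − 4² = 25 = 5² ⇒ 41 = 4² + 5².
  Combine using the Brahmagupta–Fibonacci identity (a² + b²)(c² + d²) = (ac − bd)² + (ad + bc)² = (ac + bd)² + (ad − bc)²:
  13 · 29 = 377: from (2² + 3²)(2² + 5²), take (2·2 − 3·5, 2·5 + 3·2) = (4 − 15, 10 + 6) = (-11, 16); dropping signs (only squares matter) gives (11, 16); check 11² + 16² = 121 + 256 = 377 ✓.
  377 · 41 = 15457: from (11² + 16²)(4² + 5²), take (11·4 − 16·5, 11·5 + 16·4) = (44 − 80, 55 + 64) = (-36, 119); dropping signs (only squares matter) gives (36, 119); check 36² + 119² = 1296 + 14161 = 15457 ✓.
Step 4: Order so x ≤ y and verify: 36² + 119² = 1296 + 14161 = 15457 = n. ✓

n = 15457 = 36² + 119² (one valid representation with x ≤ y).


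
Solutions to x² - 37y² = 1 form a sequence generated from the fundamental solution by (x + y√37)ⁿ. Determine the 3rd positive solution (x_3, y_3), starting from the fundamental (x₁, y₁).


Step 1: Find the fundamental solution (x₁, y₁) of x² - 37y² = 1.
  Expand √37 as a continued fraction. a₀ = ⌊√37⌋ = 6; iterate m_{k+1} = d_k·a_k − m_k, d_{k+1} = (37 − m_{k+1}²)/d_k, a_{k+1} = ⌊(a₀ + m_{k+1})/d_{k+1}⌋ (starting m₀ = 0, d₀ = 1), with convergents p_k = a_k·p_{k-1} + p_{k-2}, q_k = a_k·q_{k-1} + q_{k-2} (p₋₁ = 1, q₋₁ = 0):
  k = 0: a₀ = 6; p₀/q₀ = 6/1; p₀² − 37·q₀² = 36 − 37 = -1.
  k = 1: m = 6, d = 1, a = ⌊(6 + 6)/1⌋ = 12; p/q = (12·6 + 1)/(12·1 + 0) = 73/12; p² − 37·q² = 5329 − 5328 = 1.
  The first convergent with p² − 37·q² = 1 gives the fundamental solution (x₁, y₁) = (73, 12).
Step 2: Apply the recurrence (x_{n+1}, y_{n+1}) = (x₁x_n + 37y₁y_n, x₁y_n + y₁x_n) repeatedly.
  From (x_1, y_1) = (73, 12): x_2 = 73·73 + 37·12·12 = 10657; y_2 = 73·12 + 12·73 = 1752.
  From (x_2, y_2) = (10657, 1752): x_3 = 73·10657 + 37·12·1752 = 1555849; y_3 = 73·1752 + 12·10657 = 255780.
Step 3: Verify x_3² - 37·y_3² = 2420666110801 - 2420666110800 = 1 (should be 1). ✓

(x_1, y_1) = (73, 12); (x_3, y_3) = (1555849, 255780).


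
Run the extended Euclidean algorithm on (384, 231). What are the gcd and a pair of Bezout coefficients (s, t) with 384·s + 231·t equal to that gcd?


Euclidean algorithm on (384, 231) — divide until remainder is 0:
  384 = 1 · 231 + 153
  231 = 1 · 153 + 78
  153 = 1 · 78 + 75
  78 = 1 · 75 + 3
  75 = 25 · 3 + 0
gcd(384, 231) = 3.
Track Bezout coefficients alongside the remainders: start with r₀ = 384 = a·1 + b·0 (s = 1, t = 0) and r₁ = 231 = a·0 + b·1 (s = 0, t = 1); each new remainder r_{k+1} = r_{k-1} − q_k·r_k inherits s_{k+1} = s_{k-1} − q_k·s_k, t_{k+1} = t_{k-1} − q_k·t_k, so r_k = a·s_k + b·t_k at every step:
  q = 1: r = 153, s = 1 − 1·0 = 1, t = 0 − 1·1 = -1  (check: 384·1 + 231·(-1) = 153)
  q = 1: r = 78, s = 0 − 1·1 = -1, t = 1 − 1·(-1) = 2  (check: 384·(-1) + 231·2 = 78)
  q = 1: r = 75, s = 1 − 1·(-1) = 2, t = -1 − 1·2 = -3  (check: 384·2 + 231·(-3) = 75)
  q = 1: r = 3, s = -1 − 1·2 = -3, t = 2 − 1·(-3) = 5  (check: 384·(-3) + 231·5 = 3)
The row with r = 3 (the gcd) gives the Bezout coefficients s = -3, t = 5.
Result: 384 · (-3) + 231 · (5) = 3.

gcd(384, 231) = 3; s = -3, t = 5 (check: 384·(-3) + 231·5 = 3).


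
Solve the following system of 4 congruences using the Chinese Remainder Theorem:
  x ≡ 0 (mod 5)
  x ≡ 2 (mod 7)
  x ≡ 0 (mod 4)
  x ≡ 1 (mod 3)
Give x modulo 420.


Product of moduli M = 5 · 7 · 4 · 3 = 420.
Merge one congruence at a time:
  Start: x ≡ 0 (mod 5).
  Combine with x ≡ 2 (mod 7); new modulus lcm = 35.
    Write x = 0 + 5·t and substitute into x ≡ 2 (mod 7): 5·t ≡ 2 − 0 = 2 (mod 7).
    The inverse of 5 mod 7 is 3 (since 5·3 = 15 = 2·7 + 1), so t ≡ 3·2 = 6 ≡ 6 (mod 7).
    Then x = 0 + 5·6 = 30, valid modulo lcm(5, 7) = 35: x ≡ 30 (mod 35).
  Combine with x ≡ 0 (mod 4); new modulus lcm = 140.
    Write x = 30 + 35·t and substitute into x ≡ 0 (mod 4): 35·t ≡ 0 − 30 = -30 (mod 4).
    Reduce coefficients mod 4: 3·t ≡ 2 (mod 4).
    The inverse of 3 mod 4 is 3 (since 3·3 = 9 = 2·4 + 1), so t ≡ 3·2 = 6 ≡ 2 (mod 4).
    Then x = 30 + 35·2 = 100, valid modulo lcm(35, 4) = 140: x ≡ 100 (mod 140).
  Combine with x ≡ 1 (mod 3); new modulus lcm = 420.
    Write x = 100 + 140·t and substitute into x ≡ 1 (mod 3): 140·t ≡ 1 − 100 = -99 (mod 3).
    Reduce coefficients mod 3: 2·t ≡ 0 (mod 3).
    The inverse of 2 mod 3 is 2 (since 2·2 = 4 = 1·3 + 1), so t ≡ 2·0 = 0 ≡ 0 (mod 3).
    Then x = 100 + 140·0 = 100, valid modulo lcm(140, 3) = 420: x ≡ 100 (mod 420).
Verify against each original: 100 mod 5 = 0, 100 mod 7 = 2, 100 mod 4 = 0, 100 mod 3 = 1.

x ≡ 100 (mod 420).


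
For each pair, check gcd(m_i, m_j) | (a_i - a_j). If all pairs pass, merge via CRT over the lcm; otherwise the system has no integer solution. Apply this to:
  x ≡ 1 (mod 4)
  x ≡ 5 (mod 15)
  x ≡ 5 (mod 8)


Moduli 4, 15, 8 are not pairwise coprime, so CRT works modulo lcm(m_i) when all pairwise compatibility conditions hold.
Pairwise compatibility: gcd(m_i, m_j) must divide a_i - a_j for every pair.
Merge one congruence at a time:
  Start: x ≡ 1 (mod 4).
  Combine with x ≡ 5 (mod 15): gcd(4, 15) = 1; 5 - 1 = 4, which IS divisible by 1, so compatible.
    Write x = 1 + 4·t and substitute into x ≡ 5 (mod 15): 4·t ≡ 5 − 1 = 4 (mod 15).
    The inverse of 4 mod 15 is 4 (since 4·4 = 16 = 1·15 + 1), so t ≡ 4·4 = 16 ≡ 1 (mod 15).
    Then x = 1 + 4·1 = 5, valid modulo lcm(4, 15) = 60: x ≡ 5 (mod 60).
  Combine with x ≡ 5 (mod 8): gcd(60, 8) = 4; 5 - 5 = 0, which IS divisible by 4, so compatible.
    Write x = 5 + 60·t and substitute into x ≡ 5 (mod 8): 60·t ≡ 5 − 5 = 0 (mod 8).
    Divide the congruence (and modulus) by g = 4: 15·t ≡ 0 (mod 2).
    Reduce coefficients mod 2: 1·t ≡ 0 (mod 2).
    So t ≡ 0 (mod 2).
    Then x = 5 + 60·0 = 5, valid modulo lcm(60, 8) = 120: x ≡ 5 (mod 120).
Verify: 5 mod 4 = 1, 5 mod 15 = 5, 5 mod 8 = 5.

x ≡ 5 (mod 120).


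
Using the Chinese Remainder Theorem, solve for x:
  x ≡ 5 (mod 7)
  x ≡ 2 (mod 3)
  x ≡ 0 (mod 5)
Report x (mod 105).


Moduli 7, 3, 5 are pairwise coprime; by CRT there is a unique solution modulo M = 7 · 3 · 5 = 105.
Solve pairwise, accumulating the modulus:
  Start with x ≡ 5 (mod 7).
  Combine with x ≡ 2 (mod 3): since gcd(7, 3) = 1, we get a unique residue mod 21.
    Write x = 5 + 7·t and substitute into x ≡ 2 (mod 3): 7·t ≡ 2 − 5 = -3 (mod 3).
    Reduce coefficients mod 3: 1·t ≡ 0 (mod 3).
    So t ≡ 0 (mod 3).
    Then x = 5 + 7·0 = 5, valid modulo lcm(7, 3) = 21: x ≡ 5 (mod 21).
  Combine with x ≡ 0 (mod 5): since gcd(21, 5) = 1, we get a unique residue mod 105.
    Write x = 5 + 21·t and substitute into x ≡ 0 (mod 5): 21·t ≡ 0 − 5 = -5 (mod 5).
    Reduce coefficients mod 5: 1·t ≡ 0 (mod 5).
    So t ≡ 0 (mod 5).
    Then x = 5 + 21·0 = 5, valid modulo lcm(21, 5) = 105: x ≡ 5 (mod 105).
Verify: 5 mod 7 = 5 ✓, 5 mod 3 = 2 ✓, 5 mod 5 = 0 ✓.

x ≡ 5 (mod 105).


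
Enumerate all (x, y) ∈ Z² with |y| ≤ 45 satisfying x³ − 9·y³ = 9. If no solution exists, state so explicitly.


The equation is x³ - 9y³ = 9. For fixed y, x³ = 9·y³ + 9, so a solution requires the RHS to be a perfect cube.
Strategy: iterate y from -45 to 45, compute RHS = 9·y³ + 9, and check whether it is a (positive or negative) perfect cube.
Check small values of y:
  y = 0: RHS = 9 is not a perfect cube.
  y = 1: RHS = 18 is not a perfect cube.
  y = -1: RHS = 0 = (0)³ ⇒ x = 0 works.
  y = 2: RHS = 81 is not a perfect cube.
  y = -2: RHS = -63 is not a perfect cube.
  y = 3: RHS = 252 is not a perfect cube.
  y = -3: RHS = -234 is not a perfect cube.
Continuing the search up to |y| = 45 finds no further solutions beyond those listed.
Collected solutions: (0, -1).

Solutions (with |y| ≤ 45): (0, -1).


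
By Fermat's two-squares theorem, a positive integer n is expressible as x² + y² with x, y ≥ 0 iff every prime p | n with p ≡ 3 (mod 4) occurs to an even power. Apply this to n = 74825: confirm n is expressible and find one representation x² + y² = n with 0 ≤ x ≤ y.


Step 1: Factor n = 74825 = 5^2 · 41 · 73.
Step 2: Check the mod-4 condition on each prime factor: 5 ≡ 1 (mod 4), exponent 2; 41 ≡ 1 (mod 4), exponent 1; 73 ≡ 1 (mod 4), exponent 1.
All primes ≡ 3 (mod 4) appear to even exponent (or don't appear), so by the two-squares theorem n IS expressible as a sum of two squares.
Step 3: Build a representation. Group n = k² · m with k = 5 and m = 41 · 73 = 2993 (a product of primes ≡ 1 (mod 4)); a representation of m scales to one of n via (k·x)² + (k·y)² = k²(x² + y²). Each prime p ≡ 1 (mod 4) is itself a sum of two squares; find a² by testing p − a² for a perfect square:
  41: 41 − 1² = 40, 41 − 2² = 37, 41 − 3² = 32, 41 − 4² = 25 = 5² ⇒ 41 = 4² + 5².
  73: 73 − 1² = 72, 73 − 2² = 69, 73 − 3² = 64 = 8² ⇒ 73 = 3² + 8².
  Combine using the Brahmagupta–Fibonacci identity (a² + b²)(c² + d²) = (ac − bd)² + (ad + bc)² = (ac + bd)² + (ad − bc)²:
  41 · 73 = 2993: from (4² + 5²)(3² + 8²), take (4·3 − 5·8, 4·8 + 5·3) = (12 − 40, 32 + 15) = (-28, 47); dropping signs (only squares matter) gives (28, 47); check 28² + 47² = 784 + 2209 = 2993 ✓.
  Scale by k = 5: (5·28, 5·47) = (140, 235).
Step 4: Order so x ≤ y and verify: 140² + 235² = 19600 + 55225 = 74825 = n. ✓

n = 74825 = 140² + 235² (one valid representation with x ≤ y).


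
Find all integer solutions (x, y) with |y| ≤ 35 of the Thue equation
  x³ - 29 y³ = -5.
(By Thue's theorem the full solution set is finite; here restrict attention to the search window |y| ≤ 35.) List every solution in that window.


The equation is x³ - 29y³ = -5. For fixed y, x³ = 29·y³ − 5, so a solution requires the RHS to be a perfect cube.
Strategy: iterate y from -35 to 35, compute RHS = 29·y³ − 5, and check whether it is a (positive or negative) perfect cube.
Check small values of y:
  y = 0: RHS = -5 is not a perfect cube.
  y = 1: RHS = 24 is not a perfect cube.
  y = -1: RHS = -34 is not a perfect cube.
  y = 2: RHS = 227 is not a perfect cube.
  y = -2: RHS = -237 is not a perfect cube.
  y = 3: RHS = 778 is not a perfect cube.
  y = -3: RHS = -788 is not a perfect cube.
Continuing the search up to |y| = 35 finds no solutions either.
No (x, y) in the scanned range satisfies the equation.

No integer solutions with |y| ≤ 35.


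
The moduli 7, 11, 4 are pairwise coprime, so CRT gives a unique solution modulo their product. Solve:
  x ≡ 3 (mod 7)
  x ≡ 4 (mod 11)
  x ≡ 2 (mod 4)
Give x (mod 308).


Moduli 7, 11, 4 are pairwise coprime; by CRT there is a unique solution modulo M = 7 · 11 · 4 = 308.
Solve pairwise, accumulating the modulus:
  Start with x ≡ 3 (mod 7).
  Combine with x ≡ 4 (mod 11): since gcd(7, 11) = 1, we get a unique residue mod 77.
    Write x = 3 + 7·t and substitute into x ≡ 4 (mod 11): 7·t ≡ 4 − 3 = 1 (mod 11).
    The inverse of 7 mod 11 is 8 (since 7·8 = 56 = 5·11 + 1), so t ≡ 8·1 = 8 ≡ 8 (mod 11).
    Then x = 3 + 7·8 = 59, valid modulo lcm(7, 11) = 77: x ≡ 59 (mod 77).
  Combine with x ≡ 2 (mod 4): since gcd(77, 4) = 1, we get a unique residue mod 308.
    Write x = 59 + 77·t and substitute into x ≡ 2 (mod 4): 77·t ≡ 2 − 59 = -57 (mod 4).
    Reduce coefficients mod 4: 1·t ≡ 3 (mod 4).
    So t ≡ 3 (mod 4).
    Then x = 59 + 77·3 = 290, valid modulo lcm(77, 4) = 308: x ≡ 290 (mod 308).
Verify: 290 mod 7 = 3 ✓, 290 mod 11 = 4 ✓, 290 mod 4 = 2 ✓.

x ≡ 290 (mod 308).


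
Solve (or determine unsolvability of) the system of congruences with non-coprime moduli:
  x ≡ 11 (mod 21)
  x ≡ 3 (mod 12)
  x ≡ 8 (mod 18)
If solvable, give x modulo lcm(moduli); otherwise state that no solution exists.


Moduli 21, 12, 18 are not pairwise coprime, so CRT works modulo lcm(m_i) when all pairwise compatibility conditions hold.
Pairwise compatibility: gcd(m_i, m_j) must divide a_i - a_j for every pair.
Merge one congruence at a time:
  Start: x ≡ 11 (mod 21).
  Combine with x ≡ 3 (mod 12): gcd(21, 12) = 3, and 3 - 11 = -8 is NOT divisible by 3.
    ⇒ system is inconsistent (no integer solution).

No solution (the system is inconsistent).


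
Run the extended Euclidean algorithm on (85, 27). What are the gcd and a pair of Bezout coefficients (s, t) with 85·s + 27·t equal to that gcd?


Euclidean algorithm on (85, 27) — divide until remainder is 0:
  85 = 3 · 27 + 4
  27 = 6 · 4 + 3
  4 = 1 · 3 + 1
  3 = 3 · 1 + 0
gcd(85, 27) = 1.
Track Bezout coefficients alongside the remainders: start with r₀ = 85 = a·1 + b·0 (s = 1, t = 0) and r₁ = 27 = a·0 + b·1 (s = 0, t = 1); each new remainder r_{k+1} = r_{k-1} − q_k·r_k inherits s_{k+1} = s_{k-1} − q_k·s_k, t_{k+1} = t_{k-1} − q_k·t_k, so r_k = a·s_k + b·t_k at every step:
  q = 3: r = 4, s = 1 − 3·0 = 1, t = 0 − 3·1 = -3  (check: 85·1 + 27·(-3) = 4)
  q = 6: r = 3, s = 0 − 6·1 = -6, t = 1 − 6·(-3) = 19  (check: 85·(-6) + 27·19 = 3)
  q = 1: r = 1, s = 1 − 1·(-6) = 7, t = -3 − 1·19 = -22  (check: 85·7 + 27·(-22) = 1)
The row with r = 1 (the gcd) gives the Bezout coefficients s = 7, t = -22.
Result: 85 · (7) + 27 · (-22) = 1.

gcd(85, 27) = 1; s = 7, t = -22 (check: 85·7 + 27·(-22) = 1).


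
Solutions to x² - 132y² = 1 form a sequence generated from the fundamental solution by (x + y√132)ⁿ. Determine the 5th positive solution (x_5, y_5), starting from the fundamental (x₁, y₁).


Step 1: Find the fundamental solution (x₁, y₁) of x² - 132y² = 1.
  Expand √132 as a continued fraction. a₀ = ⌊√132⌋ = 11; iterate m_{k+1} = d_k·a_k − m_k, d_{k+1} = (132 − m_{k+1}²)/d_k, a_{k+1} = ⌊(a₀ + m_{k+1})/d_{k+1}⌋ (starting m₀ = 0, d₀ = 1), with convergents p_k = a_k·p_{k-1} + p_{k-2}, q_k = a_k·q_{k-1} + q_{k-2} (p₋₁ = 1, q₋₁ = 0):
  k = 0: a₀ = 11; p₀/q₀ = 11/1; p₀² − 132·q₀² = 121 − 132 = -11.
  k = 1: m = 11, d = 11, a = ⌊(11 + 11)/11⌋ = 2; p/q = (2·11 + 1)/(2·1 + 0) = 23/2; p² − 132·q² = 529 − 528 = 1.
  The first convergent with p² − 132·q² = 1 gives the fundamental solution (x₁, y₁) = (23, 2).
Step 2: Apply the recurrence (x_{n+1}, y_{n+1}) = (x₁x_n + 132y₁y_n, x₁y_n + y₁x_n) repeatedly.
  From (x_1, y_1) = (23, 2): x_2 = 23·23 + 132·2·2 = 1057; y_2 = 23·2 + 2·23 = 92.
  From (x_2, y_2) = (1057, 92): x_3 = 23·1057 + 132·2·92 = 48599; y_3 = 23·92 + 2·1057 = 4230.
  From (x_3, y_3) = (48599, 4230): x_4 = 23·48599 + 132·2·4230 = 2234497; y_4 = 23·4230 + 2·48599 = 194488.
  From (x_4, y_4) = (2234497, 194488): x_5 = 23·2234497 + 132·2·194488 = 102738263; y_5 = 23·194488 + 2·2234497 = 8942218.
Step 3: Verify x_5² - 132·y_5² = 10555150684257169 - 10555150684257168 = 1 (should be 1). ✓

(x_1, y_1) = (23, 2); (x_5, y_5) = (102738263, 8942218).


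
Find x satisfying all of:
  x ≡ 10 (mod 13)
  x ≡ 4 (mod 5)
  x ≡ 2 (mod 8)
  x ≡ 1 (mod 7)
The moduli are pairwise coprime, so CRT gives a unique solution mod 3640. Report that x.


Product of moduli M = 13 · 5 · 8 · 7 = 3640.
Merge one congruence at a time:
  Start: x ≡ 10 (mod 13).
  Combine with x ≡ 4 (mod 5); new modulus lcm = 65.
    Write x = 10 + 13·t and substitute into x ≡ 4 (mod 5): 13·t ≡ 4 − 10 = -6 (mod 5).
    Reduce coefficients mod 5: 3·t ≡ 4 (mod 5).
    The inverse of 3 mod 5 is 2 (since 3·2 = 6 = 1·5 + 1), so t ≡ 2·4 = 8 ≡ 3 (mod 5).
    Then x = 10 + 13·3 = 49, valid modulo lcm(13, 5) = 65: x ≡ 49 (mod 65).
  Combine with x ≡ 2 (mod 8); new modulus lcm = 520.
    Write x = 49 + 65·t and substitute into x ≡ 2 (mod 8): 65·t ≡ 2 − 49 = -47 (mod 8).
    Reduce coefficients mod 8: 1·t ≡ 1 (mod 8).
    So t ≡ 1 (mod 8).
    Then x = 49 + 65·1 = 114, valid modulo lcm(65, 8) = 520: x ≡ 114 (mod 520).
  Combine with x ≡ 1 (mod 7); new modulus lcm = 3640.
    Write x = 114 + 520·t and substitute into x ≡ 1 (mod 7): 520·t ≡ 1 − 114 = -113 (mod 7).
    Reduce coefficients mod 7: 2·t ≡ 6 (mod 7).
    The inverse of 2 mod 7 is 4 (since 2·4 = 8 = 1·7 + 1), so t ≡ 4·6 = 24 ≡ 3 (mod 7).
    Then x = 114 + 520·3 = 1674, valid modulo lcm(520, 7) = 3640: x ≡ 1674 (mod 3640).
Verify against each original: 1674 mod 13 = 10, 1674 mod 5 = 4, 1674 mod 8 = 2, 1674 mod 7 = 1.

x ≡ 1674 (mod 3640).
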